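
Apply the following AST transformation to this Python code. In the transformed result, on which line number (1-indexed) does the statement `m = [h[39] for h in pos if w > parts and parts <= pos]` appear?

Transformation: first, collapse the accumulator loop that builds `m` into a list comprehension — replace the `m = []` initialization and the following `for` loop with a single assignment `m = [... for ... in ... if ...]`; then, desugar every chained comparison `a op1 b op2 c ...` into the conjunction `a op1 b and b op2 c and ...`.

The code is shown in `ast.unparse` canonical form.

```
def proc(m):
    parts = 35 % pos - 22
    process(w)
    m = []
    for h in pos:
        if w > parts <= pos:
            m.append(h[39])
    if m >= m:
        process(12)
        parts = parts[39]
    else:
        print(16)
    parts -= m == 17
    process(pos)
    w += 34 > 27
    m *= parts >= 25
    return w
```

4

Transformed code:
def proc(m):
    parts = 35 % pos - 22
    process(w)
    m = [h[39] for h in pos if w > parts and parts <= pos]
    if m >= m:
        process(12)
        parts = parts[39]
    else:
        print(16)
    parts -= m == 17
    process(pos)
    w += 34 > 27
    m *= parts >= 25
    return w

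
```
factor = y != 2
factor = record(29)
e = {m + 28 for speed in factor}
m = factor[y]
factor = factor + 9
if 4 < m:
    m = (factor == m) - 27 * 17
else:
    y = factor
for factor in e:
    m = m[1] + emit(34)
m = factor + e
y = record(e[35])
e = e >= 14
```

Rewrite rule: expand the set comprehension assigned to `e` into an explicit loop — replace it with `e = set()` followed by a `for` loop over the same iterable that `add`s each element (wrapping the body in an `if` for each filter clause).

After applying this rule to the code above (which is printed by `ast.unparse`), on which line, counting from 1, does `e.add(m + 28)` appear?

5

Transformed code:
factor = y != 2
factor = record(29)
e = set()
for speed in factor:
    e.add(m + 28)
m = factor[y]
factor = factor + 9
if 4 < m:
    m = (factor == m) - 27 * 17
else:
    y = factor
for factor in e:
    m = m[1] + emit(34)
m = factor + e
y = record(e[35])
e = e >= 14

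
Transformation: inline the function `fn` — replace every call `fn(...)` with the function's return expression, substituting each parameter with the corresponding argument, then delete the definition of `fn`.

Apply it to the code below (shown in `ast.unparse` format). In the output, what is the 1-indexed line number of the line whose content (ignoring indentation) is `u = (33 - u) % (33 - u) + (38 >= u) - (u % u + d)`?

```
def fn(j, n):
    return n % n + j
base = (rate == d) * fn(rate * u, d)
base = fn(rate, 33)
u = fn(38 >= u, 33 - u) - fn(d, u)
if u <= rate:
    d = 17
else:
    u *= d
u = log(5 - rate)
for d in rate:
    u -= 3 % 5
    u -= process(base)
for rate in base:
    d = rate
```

Transformed code:
base = (rate == d) * (d % d + rate * u)
base = 33 % 33 + rate
u = (33 - u) % (33 - u) + (38 >= u) - (u % u + d)
if u <= rate:
    d = 17
else:
    u *= d
u = log(5 - rate)
for d in rate:
    u -= 3 % 5
    u -= process(base)
for rate in base:
    d = rate

3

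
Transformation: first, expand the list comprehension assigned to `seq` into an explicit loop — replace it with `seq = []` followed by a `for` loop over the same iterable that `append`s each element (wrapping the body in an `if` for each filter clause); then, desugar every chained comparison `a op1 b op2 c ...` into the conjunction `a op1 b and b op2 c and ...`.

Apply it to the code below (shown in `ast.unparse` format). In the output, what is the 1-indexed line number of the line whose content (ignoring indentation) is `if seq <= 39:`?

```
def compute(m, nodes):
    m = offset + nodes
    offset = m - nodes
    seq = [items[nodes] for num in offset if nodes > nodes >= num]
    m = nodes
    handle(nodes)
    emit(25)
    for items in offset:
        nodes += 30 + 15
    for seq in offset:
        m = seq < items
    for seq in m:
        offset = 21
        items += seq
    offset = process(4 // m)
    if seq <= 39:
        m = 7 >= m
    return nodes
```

19

Transformed code:
def compute(m, nodes):
    m = offset + nodes
    offset = m - nodes
    seq = []
    for num in offset:
        if nodes > nodes and nodes >= num:
            seq.append(items[nodes])
    m = nodes
    handle(nodes)
    emit(25)
    for items in offset:
        nodes += 30 + 15
    for seq in offset:
        m = seq < items
    for seq in m:
        offset = 21
        items += seq
    offset = process(4 // m)
    if seq <= 39:
        m = 7 >= m
    return nodes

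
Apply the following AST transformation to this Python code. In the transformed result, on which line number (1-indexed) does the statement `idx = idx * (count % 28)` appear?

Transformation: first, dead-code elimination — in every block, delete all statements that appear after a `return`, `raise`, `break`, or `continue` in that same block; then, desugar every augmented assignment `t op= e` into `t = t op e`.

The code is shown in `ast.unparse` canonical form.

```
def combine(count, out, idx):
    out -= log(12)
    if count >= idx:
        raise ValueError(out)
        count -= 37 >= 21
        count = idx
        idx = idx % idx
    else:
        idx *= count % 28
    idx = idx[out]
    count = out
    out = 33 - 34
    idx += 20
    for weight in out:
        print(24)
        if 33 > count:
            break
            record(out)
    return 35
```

6

Transformed code:
def combine(count, out, idx):
    out = out - log(12)
    if count >= idx:
        raise ValueError(out)
    else:
        idx = idx * (count % 28)
    idx = idx[out]
    count = out
    out = 33 - 34
    idx = idx + 20
    for weight in out:
        print(24)
        if 33 > count:
            break
    return 35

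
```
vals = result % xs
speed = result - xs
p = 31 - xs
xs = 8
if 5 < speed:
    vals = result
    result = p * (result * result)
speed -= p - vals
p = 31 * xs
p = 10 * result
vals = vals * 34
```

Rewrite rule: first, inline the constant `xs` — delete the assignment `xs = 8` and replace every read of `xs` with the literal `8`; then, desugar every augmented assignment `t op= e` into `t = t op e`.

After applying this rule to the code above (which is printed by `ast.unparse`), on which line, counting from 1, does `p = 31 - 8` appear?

3

Transformed code:
vals = result % 8
speed = result - 8
p = 31 - 8
if 5 < speed:
    vals = result
    result = p * (result * result)
speed = speed - (p - vals)
p = 31 * 8
p = 10 * result
vals = vals * 34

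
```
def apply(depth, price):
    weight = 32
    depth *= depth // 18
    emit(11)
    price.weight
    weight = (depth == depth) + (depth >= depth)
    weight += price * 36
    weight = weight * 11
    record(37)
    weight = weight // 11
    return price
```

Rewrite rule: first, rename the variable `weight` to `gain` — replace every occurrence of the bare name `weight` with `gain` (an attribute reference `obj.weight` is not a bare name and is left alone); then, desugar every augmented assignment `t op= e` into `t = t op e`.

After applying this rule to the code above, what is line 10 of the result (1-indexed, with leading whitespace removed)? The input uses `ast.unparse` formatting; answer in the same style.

Transformed code:
def apply(depth, price):
    gain = 32
    depth = depth * (depth // 18)
    emit(11)
    price.weight
    gain = (depth == depth) + (depth >= depth)
    gain = gain + price * 36
    gain = gain * 11
    record(37)
    gain = gain // 11
    return price

gain = gain // 11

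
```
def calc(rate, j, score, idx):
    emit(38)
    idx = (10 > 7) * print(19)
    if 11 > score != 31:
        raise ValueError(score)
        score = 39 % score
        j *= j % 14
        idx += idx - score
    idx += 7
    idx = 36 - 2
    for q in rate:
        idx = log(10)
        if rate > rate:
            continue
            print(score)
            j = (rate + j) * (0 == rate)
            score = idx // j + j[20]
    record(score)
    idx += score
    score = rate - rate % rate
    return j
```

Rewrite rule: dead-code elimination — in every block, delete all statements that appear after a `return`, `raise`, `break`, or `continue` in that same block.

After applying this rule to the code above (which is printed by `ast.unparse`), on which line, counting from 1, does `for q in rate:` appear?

8

Transformed code:
def calc(rate, j, score, idx):
    emit(38)
    idx = (10 > 7) * print(19)
    if 11 > score != 31:
        raise ValueError(score)
    idx += 7
    idx = 36 - 2
    for q in rate:
        idx = log(10)
        if rate > rate:
            continue
    record(score)
    idx += score
    score = rate - rate % rate
    return j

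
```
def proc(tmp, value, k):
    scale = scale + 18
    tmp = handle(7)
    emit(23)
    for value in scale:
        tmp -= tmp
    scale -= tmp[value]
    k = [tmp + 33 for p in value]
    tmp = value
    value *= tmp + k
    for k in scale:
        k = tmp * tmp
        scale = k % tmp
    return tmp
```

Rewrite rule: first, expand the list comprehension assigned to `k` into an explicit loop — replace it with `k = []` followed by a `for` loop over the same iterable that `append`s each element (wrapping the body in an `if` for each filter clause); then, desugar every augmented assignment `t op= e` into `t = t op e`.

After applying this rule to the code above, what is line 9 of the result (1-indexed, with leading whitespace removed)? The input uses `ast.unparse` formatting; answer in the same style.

Transformed code:
def proc(tmp, value, k):
    scale = scale + 18
    tmp = handle(7)
    emit(23)
    for value in scale:
        tmp = tmp - tmp
    scale = scale - tmp[value]
    k = []
    for p in value:
        k.append(tmp + 33)
    tmp = value
    value = value * (tmp + k)
    for k in scale:
        k = tmp * tmp
        scale = k % tmp
    return tmp

for p in value:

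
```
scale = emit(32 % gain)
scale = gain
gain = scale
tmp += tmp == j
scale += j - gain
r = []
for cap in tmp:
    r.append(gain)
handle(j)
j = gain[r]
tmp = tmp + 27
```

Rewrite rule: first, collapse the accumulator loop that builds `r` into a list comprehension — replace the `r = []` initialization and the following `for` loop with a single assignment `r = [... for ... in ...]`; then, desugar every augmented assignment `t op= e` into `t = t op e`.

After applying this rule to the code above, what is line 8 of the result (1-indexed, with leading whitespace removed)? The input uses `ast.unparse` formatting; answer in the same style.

j = gain[r]

Transformed code:
scale = emit(32 % gain)
scale = gain
gain = scale
tmp = tmp + (tmp == j)
scale = scale + (j - gain)
r = [gain for cap in tmp]
handle(j)
j = gain[r]
tmp = tmp + 27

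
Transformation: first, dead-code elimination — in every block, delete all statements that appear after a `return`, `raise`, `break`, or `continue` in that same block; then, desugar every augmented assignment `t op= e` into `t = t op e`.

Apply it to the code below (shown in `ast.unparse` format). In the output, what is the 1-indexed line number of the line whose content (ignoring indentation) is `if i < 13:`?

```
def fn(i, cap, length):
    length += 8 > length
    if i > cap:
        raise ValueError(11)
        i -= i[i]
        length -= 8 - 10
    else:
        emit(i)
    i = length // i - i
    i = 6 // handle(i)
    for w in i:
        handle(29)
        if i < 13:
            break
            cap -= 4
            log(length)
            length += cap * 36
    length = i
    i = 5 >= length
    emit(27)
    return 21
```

11

Transformed code:
def fn(i, cap, length):
    length = length + (8 > length)
    if i > cap:
        raise ValueError(11)
    else:
        emit(i)
    i = length // i - i
    i = 6 // handle(i)
    for w in i:
        handle(29)
        if i < 13:
            break
    length = i
    i = 5 >= length
    emit(27)
    return 21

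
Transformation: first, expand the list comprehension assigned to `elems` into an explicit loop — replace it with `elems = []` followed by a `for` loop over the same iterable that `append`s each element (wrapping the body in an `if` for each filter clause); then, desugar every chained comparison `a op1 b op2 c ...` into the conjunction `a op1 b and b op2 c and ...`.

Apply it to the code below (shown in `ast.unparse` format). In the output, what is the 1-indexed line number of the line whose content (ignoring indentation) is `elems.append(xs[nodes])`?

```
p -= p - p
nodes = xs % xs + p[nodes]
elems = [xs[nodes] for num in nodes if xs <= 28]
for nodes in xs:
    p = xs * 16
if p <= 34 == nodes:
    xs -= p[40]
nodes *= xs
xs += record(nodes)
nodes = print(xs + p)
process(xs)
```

Transformed code:
p -= p - p
nodes = xs % xs + p[nodes]
elems = []
for num in nodes:
    if xs <= 28:
        elems.append(xs[nodes])
for nodes in xs:
    p = xs * 16
if p <= 34 and 34 == nodes:
    xs -= p[40]
nodes *= xs
xs += record(nodes)
nodes = print(xs + p)
process(xs)

6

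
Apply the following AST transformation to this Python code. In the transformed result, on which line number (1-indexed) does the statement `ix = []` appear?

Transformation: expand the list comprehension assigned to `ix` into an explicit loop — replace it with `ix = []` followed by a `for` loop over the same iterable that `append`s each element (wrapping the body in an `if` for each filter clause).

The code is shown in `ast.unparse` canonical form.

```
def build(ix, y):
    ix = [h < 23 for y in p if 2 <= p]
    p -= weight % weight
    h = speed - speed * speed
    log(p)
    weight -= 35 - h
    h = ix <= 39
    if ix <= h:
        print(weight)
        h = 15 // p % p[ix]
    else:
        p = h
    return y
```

Transformed code:
def build(ix, y):
    ix = []
    for y in p:
        if 2 <= p:
            ix.append(h < 23)
    p -= weight % weight
    h = speed - speed * speed
    log(p)
    weight -= 35 - h
    h = ix <= 39
    if ix <= h:
        print(weight)
        h = 15 // p % p[ix]
    else:
        p = h
    return y

2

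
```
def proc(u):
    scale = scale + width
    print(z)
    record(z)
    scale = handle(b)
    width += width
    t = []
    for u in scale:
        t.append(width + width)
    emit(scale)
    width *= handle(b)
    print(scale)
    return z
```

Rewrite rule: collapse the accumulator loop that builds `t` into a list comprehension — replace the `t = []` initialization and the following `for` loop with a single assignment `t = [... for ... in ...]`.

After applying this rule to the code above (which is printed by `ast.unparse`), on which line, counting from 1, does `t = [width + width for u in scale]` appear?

Transformed code:
def proc(u):
    scale = scale + width
    print(z)
    record(z)
    scale = handle(b)
    width += width
    t = [width + width for u in scale]
    emit(scale)
    width *= handle(b)
    print(scale)
    return z

7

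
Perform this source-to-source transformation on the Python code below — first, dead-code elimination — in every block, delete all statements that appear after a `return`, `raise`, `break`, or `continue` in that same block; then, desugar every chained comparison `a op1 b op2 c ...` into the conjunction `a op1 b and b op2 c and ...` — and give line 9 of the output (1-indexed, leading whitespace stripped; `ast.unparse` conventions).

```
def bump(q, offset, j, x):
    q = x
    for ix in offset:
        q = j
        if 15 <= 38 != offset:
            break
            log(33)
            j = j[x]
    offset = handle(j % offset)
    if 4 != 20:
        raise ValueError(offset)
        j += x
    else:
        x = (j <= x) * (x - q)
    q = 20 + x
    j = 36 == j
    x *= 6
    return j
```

raise ValueError(offset)

Transformed code:
def bump(q, offset, j, x):
    q = x
    for ix in offset:
        q = j
        if 15 <= 38 and 38 != offset:
            break
    offset = handle(j % offset)
    if 4 != 20:
        raise ValueError(offset)
    else:
        x = (j <= x) * (x - q)
    q = 20 + x
    j = 36 == j
    x *= 6
    return j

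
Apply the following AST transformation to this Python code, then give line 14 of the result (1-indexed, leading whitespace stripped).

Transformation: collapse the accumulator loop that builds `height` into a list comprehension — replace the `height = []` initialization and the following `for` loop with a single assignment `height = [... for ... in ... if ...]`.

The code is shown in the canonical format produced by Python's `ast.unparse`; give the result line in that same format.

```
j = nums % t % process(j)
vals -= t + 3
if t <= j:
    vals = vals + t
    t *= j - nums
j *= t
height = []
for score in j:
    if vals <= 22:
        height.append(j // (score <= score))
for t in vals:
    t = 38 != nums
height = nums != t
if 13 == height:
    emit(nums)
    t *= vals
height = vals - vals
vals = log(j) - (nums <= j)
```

height = vals - vals

Transformed code:
j = nums % t % process(j)
vals -= t + 3
if t <= j:
    vals = vals + t
    t *= j - nums
j *= t
height = [j // (score <= score) for score in j if vals <= 22]
for t in vals:
    t = 38 != nums
height = nums != t
if 13 == height:
    emit(nums)
    t *= vals
height = vals - vals
vals = log(j) - (nums <= j)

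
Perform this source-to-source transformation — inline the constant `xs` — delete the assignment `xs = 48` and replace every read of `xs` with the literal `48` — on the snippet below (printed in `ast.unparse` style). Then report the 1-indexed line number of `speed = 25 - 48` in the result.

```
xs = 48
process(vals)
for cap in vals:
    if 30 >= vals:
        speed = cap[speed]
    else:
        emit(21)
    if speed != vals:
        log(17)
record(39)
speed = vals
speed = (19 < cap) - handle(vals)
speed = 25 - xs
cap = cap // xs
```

12

Transformed code:
process(vals)
for cap in vals:
    if 30 >= vals:
        speed = cap[speed]
    else:
        emit(21)
    if speed != vals:
        log(17)
record(39)
speed = vals
speed = (19 < cap) - handle(vals)
speed = 25 - 48
cap = cap // 48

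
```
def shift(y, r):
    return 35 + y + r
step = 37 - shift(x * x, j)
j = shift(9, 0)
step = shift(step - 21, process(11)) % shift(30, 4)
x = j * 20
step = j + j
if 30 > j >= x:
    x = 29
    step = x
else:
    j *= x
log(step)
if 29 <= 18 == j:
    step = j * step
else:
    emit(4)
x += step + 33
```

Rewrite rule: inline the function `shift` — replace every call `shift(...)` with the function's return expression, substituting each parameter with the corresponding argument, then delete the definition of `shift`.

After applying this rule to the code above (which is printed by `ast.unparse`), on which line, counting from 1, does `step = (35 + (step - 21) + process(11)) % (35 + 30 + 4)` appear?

Transformed code:
step = 37 - (35 + x * x + j)
j = 35 + 9 + 0
step = (35 + (step - 21) + process(11)) % (35 + 30 + 4)
x = j * 20
step = j + j
if 30 > j >= x:
    x = 29
    step = x
else:
    j *= x
log(step)
if 29 <= 18 == j:
    step = j * step
else:
    emit(4)
x += step + 33

3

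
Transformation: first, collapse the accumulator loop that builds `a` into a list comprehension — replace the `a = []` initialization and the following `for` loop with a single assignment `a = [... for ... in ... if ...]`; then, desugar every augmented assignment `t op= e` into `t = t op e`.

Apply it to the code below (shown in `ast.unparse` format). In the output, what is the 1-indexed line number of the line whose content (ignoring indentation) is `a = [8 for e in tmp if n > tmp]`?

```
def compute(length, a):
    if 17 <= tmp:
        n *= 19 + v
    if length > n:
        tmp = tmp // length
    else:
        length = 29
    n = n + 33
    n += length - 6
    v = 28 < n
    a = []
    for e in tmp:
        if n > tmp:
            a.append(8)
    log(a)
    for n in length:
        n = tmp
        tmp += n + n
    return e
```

Transformed code:
def compute(length, a):
    if 17 <= tmp:
        n = n * (19 + v)
    if length > n:
        tmp = tmp // length
    else:
        length = 29
    n = n + 33
    n = n + (length - 6)
    v = 28 < n
    a = [8 for e in tmp if n > tmp]
    log(a)
    for n in length:
        n = tmp
        tmp = tmp + (n + n)
    return e

11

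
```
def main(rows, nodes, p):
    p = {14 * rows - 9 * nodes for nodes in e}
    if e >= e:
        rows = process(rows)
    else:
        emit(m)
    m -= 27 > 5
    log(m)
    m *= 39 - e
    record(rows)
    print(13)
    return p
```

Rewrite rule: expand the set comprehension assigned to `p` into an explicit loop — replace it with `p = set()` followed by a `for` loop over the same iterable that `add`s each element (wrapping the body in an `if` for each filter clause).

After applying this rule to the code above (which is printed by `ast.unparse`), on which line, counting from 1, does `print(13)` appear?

Transformed code:
def main(rows, nodes, p):
    p = set()
    for nodes in e:
        p.add(14 * rows - 9 * nodes)
    if e >= e:
        rows = process(rows)
    else:
        emit(m)
    m -= 27 > 5
    log(m)
    m *= 39 - e
    record(rows)
    print(13)
    return p

13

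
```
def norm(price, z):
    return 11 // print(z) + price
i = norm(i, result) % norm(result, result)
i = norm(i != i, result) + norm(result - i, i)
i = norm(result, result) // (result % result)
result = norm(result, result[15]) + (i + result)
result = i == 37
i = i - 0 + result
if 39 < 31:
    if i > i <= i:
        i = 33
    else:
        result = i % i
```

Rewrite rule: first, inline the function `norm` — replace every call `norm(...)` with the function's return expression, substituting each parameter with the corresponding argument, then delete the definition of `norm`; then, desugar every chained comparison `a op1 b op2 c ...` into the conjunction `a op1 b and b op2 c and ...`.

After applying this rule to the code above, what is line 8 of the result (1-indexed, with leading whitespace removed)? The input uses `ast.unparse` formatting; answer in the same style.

Transformed code:
i = (11 // print(result) + i) % (11 // print(result) + result)
i = 11 // print(result) + (i != i) + (11 // print(i) + (result - i))
i = (11 // print(result) + result) // (result % result)
result = 11 // print(result[15]) + result + (i + result)
result = i == 37
i = i - 0 + result
if 39 < 31:
    if i > i and i <= i:
        i = 33
    else:
        result = i % i

if i > i and i <= i:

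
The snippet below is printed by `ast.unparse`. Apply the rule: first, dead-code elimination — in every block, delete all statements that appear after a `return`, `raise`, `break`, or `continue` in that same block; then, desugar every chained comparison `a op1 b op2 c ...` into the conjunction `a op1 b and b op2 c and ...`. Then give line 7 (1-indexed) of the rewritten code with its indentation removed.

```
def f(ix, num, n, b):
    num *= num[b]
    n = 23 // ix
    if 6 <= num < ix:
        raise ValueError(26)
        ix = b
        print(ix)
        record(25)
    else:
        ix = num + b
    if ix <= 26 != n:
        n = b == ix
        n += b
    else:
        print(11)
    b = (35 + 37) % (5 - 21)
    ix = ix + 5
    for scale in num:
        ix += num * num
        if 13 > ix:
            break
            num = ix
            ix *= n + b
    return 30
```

Transformed code:
def f(ix, num, n, b):
    num *= num[b]
    n = 23 // ix
    if 6 <= num and num < ix:
        raise ValueError(26)
    else:
        ix = num + b
    if ix <= 26 and 26 != n:
        n = b == ix
        n += b
    else:
        print(11)
    b = (35 + 37) % (5 - 21)
    ix = ix + 5
    for scale in num:
        ix += num * num
        if 13 > ix:
            break
    return 30

ix = num + b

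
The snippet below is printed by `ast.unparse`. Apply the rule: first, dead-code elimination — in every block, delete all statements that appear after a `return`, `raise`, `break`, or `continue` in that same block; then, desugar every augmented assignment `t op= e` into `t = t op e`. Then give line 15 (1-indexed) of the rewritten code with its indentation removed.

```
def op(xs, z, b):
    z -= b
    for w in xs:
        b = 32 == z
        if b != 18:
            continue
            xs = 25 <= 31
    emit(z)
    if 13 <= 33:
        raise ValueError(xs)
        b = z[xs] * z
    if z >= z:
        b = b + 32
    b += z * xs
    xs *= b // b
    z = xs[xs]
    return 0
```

return 0

Transformed code:
def op(xs, z, b):
    z = z - b
    for w in xs:
        b = 32 == z
        if b != 18:
            continue
    emit(z)
    if 13 <= 33:
        raise ValueError(xs)
    if z >= z:
        b = b + 32
    b = b + z * xs
    xs = xs * (b // b)
    z = xs[xs]
    return 0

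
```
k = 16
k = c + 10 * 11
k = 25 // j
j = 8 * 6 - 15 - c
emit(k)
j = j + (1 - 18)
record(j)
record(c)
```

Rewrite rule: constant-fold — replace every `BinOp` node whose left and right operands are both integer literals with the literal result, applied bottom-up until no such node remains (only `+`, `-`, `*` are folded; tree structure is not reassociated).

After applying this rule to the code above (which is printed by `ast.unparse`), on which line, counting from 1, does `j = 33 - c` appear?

4

Transformed code:
k = 16
k = c + 110
k = 25 // j
j = 33 - c
emit(k)
j = j + -17
record(j)
record(c)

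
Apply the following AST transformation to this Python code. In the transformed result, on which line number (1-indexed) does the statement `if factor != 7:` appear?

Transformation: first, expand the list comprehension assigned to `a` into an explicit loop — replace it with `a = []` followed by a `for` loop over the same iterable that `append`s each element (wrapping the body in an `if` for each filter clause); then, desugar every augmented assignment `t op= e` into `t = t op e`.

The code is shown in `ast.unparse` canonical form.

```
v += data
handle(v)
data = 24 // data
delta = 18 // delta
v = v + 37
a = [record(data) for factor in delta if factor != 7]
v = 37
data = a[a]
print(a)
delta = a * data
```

Transformed code:
v = v + data
handle(v)
data = 24 // data
delta = 18 // delta
v = v + 37
a = []
for factor in delta:
    if factor != 7:
        a.append(record(data))
v = 37
data = a[a]
print(a)
delta = a * data

8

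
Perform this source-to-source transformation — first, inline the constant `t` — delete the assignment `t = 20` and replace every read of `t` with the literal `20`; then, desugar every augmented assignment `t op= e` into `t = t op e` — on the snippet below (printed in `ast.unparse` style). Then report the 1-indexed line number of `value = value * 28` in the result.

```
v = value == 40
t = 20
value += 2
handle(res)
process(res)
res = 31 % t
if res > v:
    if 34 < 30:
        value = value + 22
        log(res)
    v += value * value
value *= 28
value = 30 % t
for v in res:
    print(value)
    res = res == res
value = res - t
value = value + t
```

Transformed code:
v = value == 40
value = value + 2
handle(res)
process(res)
res = 31 % 20
if res > v:
    if 34 < 30:
        value = value + 22
        log(res)
    v = v + value * value
value = value * 28
value = 30 % 20
for v in res:
    print(value)
    res = res == res
value = res - 20
value = value + 20

11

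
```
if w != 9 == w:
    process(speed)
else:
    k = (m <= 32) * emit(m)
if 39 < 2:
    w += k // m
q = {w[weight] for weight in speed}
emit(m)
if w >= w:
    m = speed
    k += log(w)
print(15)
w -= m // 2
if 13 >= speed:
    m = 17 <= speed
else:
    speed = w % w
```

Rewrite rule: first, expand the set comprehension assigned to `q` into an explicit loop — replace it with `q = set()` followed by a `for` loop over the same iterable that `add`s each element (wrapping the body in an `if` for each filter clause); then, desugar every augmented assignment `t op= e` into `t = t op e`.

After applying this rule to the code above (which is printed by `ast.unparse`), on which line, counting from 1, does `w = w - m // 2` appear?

Transformed code:
if w != 9 == w:
    process(speed)
else:
    k = (m <= 32) * emit(m)
if 39 < 2:
    w = w + k // m
q = set()
for weight in speed:
    q.add(w[weight])
emit(m)
if w >= w:
    m = speed
    k = k + log(w)
print(15)
w = w - m // 2
if 13 >= speed:
    m = 17 <= speed
else:
    speed = w % w

15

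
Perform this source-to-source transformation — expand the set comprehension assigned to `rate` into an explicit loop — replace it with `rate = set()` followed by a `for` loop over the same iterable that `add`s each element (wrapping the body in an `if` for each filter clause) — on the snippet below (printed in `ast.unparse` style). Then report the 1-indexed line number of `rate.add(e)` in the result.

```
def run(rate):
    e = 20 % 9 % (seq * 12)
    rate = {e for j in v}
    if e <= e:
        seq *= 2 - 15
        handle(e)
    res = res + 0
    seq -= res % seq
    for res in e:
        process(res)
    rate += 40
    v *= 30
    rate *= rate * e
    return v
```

5

Transformed code:
def run(rate):
    e = 20 % 9 % (seq * 12)
    rate = set()
    for j in v:
        rate.add(e)
    if e <= e:
        seq *= 2 - 15
        handle(e)
    res = res + 0
    seq -= res % seq
    for res in e:
        process(res)
    rate += 40
    v *= 30
    rate *= rate * e
    return v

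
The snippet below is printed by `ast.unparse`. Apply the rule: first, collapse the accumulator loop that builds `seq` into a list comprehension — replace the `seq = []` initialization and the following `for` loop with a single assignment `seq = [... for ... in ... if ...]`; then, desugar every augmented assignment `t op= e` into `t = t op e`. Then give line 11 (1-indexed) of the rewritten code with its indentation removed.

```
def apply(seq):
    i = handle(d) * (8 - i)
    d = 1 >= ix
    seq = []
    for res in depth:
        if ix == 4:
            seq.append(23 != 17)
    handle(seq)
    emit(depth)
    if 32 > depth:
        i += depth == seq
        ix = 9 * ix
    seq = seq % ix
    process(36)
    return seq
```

Transformed code:
def apply(seq):
    i = handle(d) * (8 - i)
    d = 1 >= ix
    seq = [23 != 17 for res in depth if ix == 4]
    handle(seq)
    emit(depth)
    if 32 > depth:
        i = i + (depth == seq)
        ix = 9 * ix
    seq = seq % ix
    process(36)
    return seq

process(36)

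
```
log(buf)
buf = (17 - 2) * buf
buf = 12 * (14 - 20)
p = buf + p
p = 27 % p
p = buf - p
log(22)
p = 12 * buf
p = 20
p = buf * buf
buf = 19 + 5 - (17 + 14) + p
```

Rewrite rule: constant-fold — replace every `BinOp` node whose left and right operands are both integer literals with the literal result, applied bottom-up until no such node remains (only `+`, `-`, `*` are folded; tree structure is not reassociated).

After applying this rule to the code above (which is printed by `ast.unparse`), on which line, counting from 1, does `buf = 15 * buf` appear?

Transformed code:
log(buf)
buf = 15 * buf
buf = -72
p = buf + p
p = 27 % p
p = buf - p
log(22)
p = 12 * buf
p = 20
p = buf * buf
buf = -7 + p

2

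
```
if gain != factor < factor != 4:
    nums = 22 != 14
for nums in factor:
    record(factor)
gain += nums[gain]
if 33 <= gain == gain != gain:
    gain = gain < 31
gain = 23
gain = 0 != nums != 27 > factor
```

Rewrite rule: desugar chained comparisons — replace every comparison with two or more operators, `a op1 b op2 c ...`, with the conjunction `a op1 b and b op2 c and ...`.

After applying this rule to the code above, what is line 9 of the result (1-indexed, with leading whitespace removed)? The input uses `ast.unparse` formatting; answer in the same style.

Transformed code:
if gain != factor and factor < factor and (factor != 4):
    nums = 22 != 14
for nums in factor:
    record(factor)
gain += nums[gain]
if 33 <= gain and gain == gain and (gain != gain):
    gain = gain < 31
gain = 23
gain = 0 != nums and nums != 27 and (27 > factor)

gain = 0 != nums and nums != 27 and (27 > factor)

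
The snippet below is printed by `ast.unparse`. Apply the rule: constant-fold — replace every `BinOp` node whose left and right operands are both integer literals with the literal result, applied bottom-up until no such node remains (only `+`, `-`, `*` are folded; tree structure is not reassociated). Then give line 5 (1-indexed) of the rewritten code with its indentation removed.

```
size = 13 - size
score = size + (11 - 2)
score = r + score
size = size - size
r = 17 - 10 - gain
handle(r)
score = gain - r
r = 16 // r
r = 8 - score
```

r = 7 - gain

Transformed code:
size = 13 - size
score = size + 9
score = r + score
size = size - size
r = 7 - gain
handle(r)
score = gain - r
r = 16 // r
r = 8 - score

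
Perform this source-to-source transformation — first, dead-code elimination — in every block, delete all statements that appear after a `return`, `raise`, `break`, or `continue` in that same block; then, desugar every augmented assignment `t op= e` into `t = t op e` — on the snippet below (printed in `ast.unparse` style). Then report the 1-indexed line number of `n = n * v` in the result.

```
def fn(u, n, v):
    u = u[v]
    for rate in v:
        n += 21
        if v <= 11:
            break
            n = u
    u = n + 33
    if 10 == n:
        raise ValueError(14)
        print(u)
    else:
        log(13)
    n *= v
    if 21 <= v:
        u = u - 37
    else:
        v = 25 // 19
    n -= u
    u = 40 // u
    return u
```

12

Transformed code:
def fn(u, n, v):
    u = u[v]
    for rate in v:
        n = n + 21
        if v <= 11:
            break
    u = n + 33
    if 10 == n:
        raise ValueError(14)
    else:
        log(13)
    n = n * v
    if 21 <= v:
        u = u - 37
    else:
        v = 25 // 19
    n = n - u
    u = 40 // u
    return u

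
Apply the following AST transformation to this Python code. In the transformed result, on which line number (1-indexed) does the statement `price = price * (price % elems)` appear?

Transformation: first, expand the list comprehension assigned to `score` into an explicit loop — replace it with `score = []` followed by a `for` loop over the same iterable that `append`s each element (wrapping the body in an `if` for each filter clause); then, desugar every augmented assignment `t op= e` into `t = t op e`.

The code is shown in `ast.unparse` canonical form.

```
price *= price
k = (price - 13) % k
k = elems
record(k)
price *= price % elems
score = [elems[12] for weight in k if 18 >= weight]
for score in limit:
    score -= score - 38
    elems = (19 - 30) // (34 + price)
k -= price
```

5

Transformed code:
price = price * price
k = (price - 13) % k
k = elems
record(k)
price = price * (price % elems)
score = []
for weight in k:
    if 18 >= weight:
        score.append(elems[12])
for score in limit:
    score = score - (score - 38)
    elems = (19 - 30) // (34 + price)
k = k - price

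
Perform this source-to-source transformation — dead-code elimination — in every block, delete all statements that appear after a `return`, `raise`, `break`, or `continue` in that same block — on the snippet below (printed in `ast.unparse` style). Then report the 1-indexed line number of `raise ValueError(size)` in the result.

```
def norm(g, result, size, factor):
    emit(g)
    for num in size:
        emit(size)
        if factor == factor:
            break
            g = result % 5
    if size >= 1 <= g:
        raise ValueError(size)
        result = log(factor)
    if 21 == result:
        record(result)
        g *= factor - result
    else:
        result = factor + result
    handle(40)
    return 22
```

8

Transformed code:
def norm(g, result, size, factor):
    emit(g)
    for num in size:
        emit(size)
        if factor == factor:
            break
    if size >= 1 <= g:
        raise ValueError(size)
    if 21 == result:
        record(result)
        g *= factor - result
    else:
        result = factor + result
    handle(40)
    return 22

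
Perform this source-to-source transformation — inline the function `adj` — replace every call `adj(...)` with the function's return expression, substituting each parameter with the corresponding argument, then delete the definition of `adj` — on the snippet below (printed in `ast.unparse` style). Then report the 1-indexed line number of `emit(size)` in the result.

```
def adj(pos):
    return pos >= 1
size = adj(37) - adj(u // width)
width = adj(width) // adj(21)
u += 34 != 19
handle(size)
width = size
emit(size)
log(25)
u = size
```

Transformed code:
size = (37 >= 1) - (u // width >= 1)
width = (width >= 1) // (21 >= 1)
u += 34 != 19
handle(size)
width = size
emit(size)
log(25)
u = size

6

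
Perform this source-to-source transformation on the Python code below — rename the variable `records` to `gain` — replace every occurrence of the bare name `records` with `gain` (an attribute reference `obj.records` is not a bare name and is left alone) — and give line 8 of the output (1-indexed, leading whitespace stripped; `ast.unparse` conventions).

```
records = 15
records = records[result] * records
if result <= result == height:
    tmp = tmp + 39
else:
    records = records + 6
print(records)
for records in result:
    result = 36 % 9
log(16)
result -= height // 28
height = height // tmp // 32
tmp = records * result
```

for gain in result:

Transformed code:
gain = 15
gain = gain[result] * gain
if result <= result == height:
    tmp = tmp + 39
else:
    gain = gain + 6
print(gain)
for gain in result:
    result = 36 % 9
log(16)
result -= height // 28
height = height // tmp // 32
tmp = gain * result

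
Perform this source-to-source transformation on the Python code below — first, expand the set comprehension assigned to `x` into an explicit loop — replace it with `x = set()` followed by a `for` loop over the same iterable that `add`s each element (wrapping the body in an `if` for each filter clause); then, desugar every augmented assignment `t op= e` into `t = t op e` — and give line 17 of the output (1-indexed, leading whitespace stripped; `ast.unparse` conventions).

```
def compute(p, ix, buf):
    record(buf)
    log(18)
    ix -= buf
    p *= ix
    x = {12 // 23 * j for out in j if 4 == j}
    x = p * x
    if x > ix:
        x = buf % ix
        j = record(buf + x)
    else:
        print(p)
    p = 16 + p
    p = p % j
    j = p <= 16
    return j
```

p = p % j

Transformed code:
def compute(p, ix, buf):
    record(buf)
    log(18)
    ix = ix - buf
    p = p * ix
    x = set()
    for out in j:
        if 4 == j:
            x.add(12 // 23 * j)
    x = p * x
    if x > ix:
        x = buf % ix
        j = record(buf + x)
    else:
        print(p)
    p = 16 + p
    p = p % j
    j = p <= 16
    return j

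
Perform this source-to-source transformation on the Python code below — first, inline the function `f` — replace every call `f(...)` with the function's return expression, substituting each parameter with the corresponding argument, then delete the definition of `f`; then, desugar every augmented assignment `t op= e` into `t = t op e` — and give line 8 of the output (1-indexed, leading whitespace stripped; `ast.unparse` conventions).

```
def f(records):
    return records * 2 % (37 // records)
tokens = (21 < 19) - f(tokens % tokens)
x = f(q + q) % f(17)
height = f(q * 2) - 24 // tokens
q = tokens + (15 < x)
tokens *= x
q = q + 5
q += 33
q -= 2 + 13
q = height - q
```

q = q - (2 + 13)

Transformed code:
tokens = (21 < 19) - tokens % tokens * 2 % (37 // (tokens % tokens))
x = (q + q) * 2 % (37 // (q + q)) % (17 * 2 % (37 // 17))
height = q * 2 * 2 % (37 // (q * 2)) - 24 // tokens
q = tokens + (15 < x)
tokens = tokens * x
q = q + 5
q = q + 33
q = q - (2 + 13)
q = height - q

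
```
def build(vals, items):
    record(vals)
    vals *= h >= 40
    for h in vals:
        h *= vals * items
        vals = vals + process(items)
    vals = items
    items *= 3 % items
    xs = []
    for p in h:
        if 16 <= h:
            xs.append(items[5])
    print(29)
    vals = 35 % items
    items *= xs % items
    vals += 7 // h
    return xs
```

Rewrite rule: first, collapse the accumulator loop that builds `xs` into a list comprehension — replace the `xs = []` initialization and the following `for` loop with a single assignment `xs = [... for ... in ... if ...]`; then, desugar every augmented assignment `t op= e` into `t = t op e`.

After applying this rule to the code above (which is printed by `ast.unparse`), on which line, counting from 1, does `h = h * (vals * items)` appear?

Transformed code:
def build(vals, items):
    record(vals)
    vals = vals * (h >= 40)
    for h in vals:
        h = h * (vals * items)
        vals = vals + process(items)
    vals = items
    items = items * (3 % items)
    xs = [items[5] for p in h if 16 <= h]
    print(29)
    vals = 35 % items
    items = items * (xs % items)
    vals = vals + 7 // h
    return xs

5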